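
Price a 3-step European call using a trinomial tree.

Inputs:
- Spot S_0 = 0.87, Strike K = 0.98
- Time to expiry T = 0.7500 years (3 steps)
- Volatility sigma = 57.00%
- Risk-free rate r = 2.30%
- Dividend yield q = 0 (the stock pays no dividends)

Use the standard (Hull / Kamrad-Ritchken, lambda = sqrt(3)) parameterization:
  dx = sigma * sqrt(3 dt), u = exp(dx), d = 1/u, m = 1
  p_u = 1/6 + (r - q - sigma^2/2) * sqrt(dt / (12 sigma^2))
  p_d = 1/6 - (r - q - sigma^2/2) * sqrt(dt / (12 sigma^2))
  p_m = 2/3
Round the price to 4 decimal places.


dt = T/N = 0.250000; dx = sigma*sqrt(3*dt) = 0.493634
u = exp(dx) = 1.638260; d = 1/u = 0.610404
p_u = 0.131355, p_m = 0.666667, p_d = 0.201979
Discount per step: exp(-r*dt) = 0.994266
Stock lattice S(k, j) with j the centered position index:
  k=0: S(0,+0) = 0.8700
  k=1: S(1,-1) = 0.5311; S(1,+0) = 0.8700; S(1,+1) = 1.4253
  k=2: S(2,-2) = 0.3242; S(2,-1) = 0.5311; S(2,+0) = 0.8700; S(2,+1) = 1.4253; S(2,+2) = 2.3350
  k=3: S(3,-3) = 0.1979; S(3,-2) = 0.3242; S(3,-1) = 0.5311; S(3,+0) = 0.8700; S(3,+1) = 1.4253; S(3,+2) = 2.3350; S(3,+3) = 3.8253
Terminal payoffs V(N, j) = max(S_T - K, 0):
  V(3,-3) = 0.000000; V(3,-2) = 0.000000; V(3,-1) = 0.000000; V(3,+0) = 0.000000; V(3,+1) = 0.445286; V(3,+2) = 1.354988; V(3,+3) = 2.845317
Backward induction: V(k, j) = exp(-r*dt) * [p_u * V(k+1, j+1) + p_m * V(k+1, j) + p_d * V(k+1, j-1)]
  V(2,-2) = exp(-r*dt) * [p_u*0.000000 + p_m*0.000000 + p_d*0.000000] = 0.000000
  V(2,-1) = exp(-r*dt) * [p_u*0.000000 + p_m*0.000000 + p_d*0.000000] = 0.000000
  V(2,+0) = exp(-r*dt) * [p_u*0.445286 + p_m*0.000000 + p_d*0.000000] = 0.058155
  V(2,+1) = exp(-r*dt) * [p_u*1.354988 + p_m*0.445286 + p_d*0.000000] = 0.472119
  V(2,+2) = exp(-r*dt) * [p_u*2.845317 + p_m*1.354988 + p_d*0.445286] = 1.359172
  V(1,-1) = exp(-r*dt) * [p_u*0.058155 + p_m*0.000000 + p_d*0.000000] = 0.007595
  V(1,+0) = exp(-r*dt) * [p_u*0.472119 + p_m*0.058155 + p_d*0.000000] = 0.100207
  V(1,+1) = exp(-r*dt) * [p_u*1.359172 + p_m*0.472119 + p_d*0.058155] = 0.502130
  V(0,+0) = exp(-r*dt) * [p_u*0.502130 + p_m*0.100207 + p_d*0.007595] = 0.133526

Answer: Price = V(0,0) = 0.1335


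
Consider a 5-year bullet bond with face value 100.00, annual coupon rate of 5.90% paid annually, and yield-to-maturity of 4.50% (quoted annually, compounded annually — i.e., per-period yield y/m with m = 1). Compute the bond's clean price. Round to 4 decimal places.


Answer: Price = 106.1460

Derivation:
Coupon per period c = face * coupon_rate / m = 5.900000
Periods per year m = 1; per-period yield y/m = 0.045000
Number of cashflows N = 5
Cashflows (t years, CF_t, discount factor 1/(1+y/m)^(m*t), PV):
  t = 1.0000: CF_t = 5.900000, DF = 0.956938, PV = 5.645933
  t = 2.0000: CF_t = 5.900000, DF = 0.915730, PV = 5.402807
  t = 3.0000: CF_t = 5.900000, DF = 0.876297, PV = 5.170150
  t = 4.0000: CF_t = 5.900000, DF = 0.838561, PV = 4.947512
  t = 5.0000: CF_t = 105.900000, DF = 0.802451, PV = 84.979566
Price P = sum_t PV_t = 106.145967


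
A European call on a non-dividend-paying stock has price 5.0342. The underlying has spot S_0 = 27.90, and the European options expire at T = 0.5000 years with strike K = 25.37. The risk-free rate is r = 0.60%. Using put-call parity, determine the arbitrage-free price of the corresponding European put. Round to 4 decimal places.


Answer: Put price = 2.4282

Derivation:
Put-call parity: C - P = S_0 * exp(-qT) - K * exp(-rT).
S_0 * exp(-qT) = 27.9000 * 1.00000000 = 27.90000000
K * exp(-rT) = 25.3700 * 0.99700450 = 25.29400405
P = C - S*exp(-qT) + K*exp(-rT)
P = 5.0342 - 27.90000000 + 25.29400405 = 2.4282


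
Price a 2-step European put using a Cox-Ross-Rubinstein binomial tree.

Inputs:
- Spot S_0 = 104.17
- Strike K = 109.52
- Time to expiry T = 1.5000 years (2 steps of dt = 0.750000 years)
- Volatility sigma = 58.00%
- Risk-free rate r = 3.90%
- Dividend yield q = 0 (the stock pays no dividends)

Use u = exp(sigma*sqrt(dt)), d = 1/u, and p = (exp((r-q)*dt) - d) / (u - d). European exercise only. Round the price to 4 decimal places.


Answer: Price = V(0,0) = 26.2375

Derivation:
dt = T/N = 0.750000
u = exp(sigma*sqrt(dt)) = 1.652509; d = 1/u = 0.605140
p = (exp((r-q)*dt) - d) / (u - d) = 0.405341
Discount per step: exp(-r*dt) = 0.971174
Stock lattice S(k, i) with i counting down-moves:
  k=0: S(0,0) = 104.1700
  k=1: S(1,0) = 172.1419; S(1,1) = 63.0375
  k=2: S(2,0) = 284.4660; S(2,1) = 104.1700; S(2,2) = 38.1465
Terminal payoffs V(N, i) = max(K - S_T, 0):
  V(2,0) = 0.000000; V(2,1) = 5.350000; V(2,2) = 71.373473
Backward induction: V(k, i) = exp(-r*dt) * [p * V(k+1, i) + (1-p) * V(k+1, i+1)].
  V(1,0) = exp(-r*dt) * [p*0.000000 + (1-p)*5.350000] = 3.089716
  V(1,1) = exp(-r*dt) * [p*5.350000 + (1-p)*71.373473] = 43.325459
  V(0,0) = exp(-r*dt) * [p*3.089716 + (1-p)*43.325459] = 26.237477


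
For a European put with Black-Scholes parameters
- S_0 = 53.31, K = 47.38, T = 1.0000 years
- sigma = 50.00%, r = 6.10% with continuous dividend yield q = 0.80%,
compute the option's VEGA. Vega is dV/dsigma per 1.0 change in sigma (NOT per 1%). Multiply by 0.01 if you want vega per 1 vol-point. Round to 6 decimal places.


d1 = 0.5918474642; d2 = 0.0918474642
phi(d1) = 0.3348474434; exp(-qT) = 0.9920319148; exp(-rT) = 0.9408232398
Vega = S * exp(-qT) * phi(d1) * sqrt(T) = 53.3100 * 0.9920319148 * 0.3348474434 * 1.0000000000 = 17.708481

Answer: Vega = 17.708481


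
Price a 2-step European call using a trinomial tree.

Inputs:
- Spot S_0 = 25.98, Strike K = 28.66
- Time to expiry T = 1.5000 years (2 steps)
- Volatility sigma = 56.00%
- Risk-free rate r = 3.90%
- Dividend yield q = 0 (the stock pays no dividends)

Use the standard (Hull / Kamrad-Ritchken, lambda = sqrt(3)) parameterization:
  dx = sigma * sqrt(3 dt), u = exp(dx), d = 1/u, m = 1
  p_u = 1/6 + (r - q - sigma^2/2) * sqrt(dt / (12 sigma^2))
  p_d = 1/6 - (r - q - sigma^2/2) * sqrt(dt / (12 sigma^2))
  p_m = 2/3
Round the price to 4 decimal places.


dt = T/N = 0.750000; dx = sigma*sqrt(3*dt) = 0.840000
u = exp(dx) = 2.316367; d = 1/u = 0.431711
p_u = 0.114077, p_m = 0.666667, p_d = 0.219256
Discount per step: exp(-r*dt) = 0.971174
Stock lattice S(k, j) with j the centered position index:
  k=0: S(0,+0) = 25.9800
  k=1: S(1,-1) = 11.2158; S(1,+0) = 25.9800; S(1,+1) = 60.1792
  k=2: S(2,-2) = 4.8420; S(2,-1) = 11.2158; S(2,+0) = 25.9800; S(2,+1) = 60.1792; S(2,+2) = 139.3971
Terminal payoffs V(N, j) = max(S_T - K, 0):
  V(2,-2) = 0.000000; V(2,-1) = 0.000000; V(2,+0) = 0.000000; V(2,+1) = 31.519214; V(2,+2) = 110.737144
Backward induction: V(k, j) = exp(-r*dt) * [p_u * V(k+1, j+1) + p_m * V(k+1, j) + p_d * V(k+1, j-1)]
  V(1,-1) = exp(-r*dt) * [p_u*0.000000 + p_m*0.000000 + p_d*0.000000] = 0.000000
  V(1,+0) = exp(-r*dt) * [p_u*31.519214 + p_m*0.000000 + p_d*0.000000] = 3.491980
  V(1,+1) = exp(-r*dt) * [p_u*110.737144 + p_m*31.519214 + p_d*0.000000] = 32.675538
  V(0,+0) = exp(-r*dt) * [p_u*32.675538 + p_m*3.491980 + p_d*0.000000] = 5.880968

Answer: Price = V(0,0) = 5.8810


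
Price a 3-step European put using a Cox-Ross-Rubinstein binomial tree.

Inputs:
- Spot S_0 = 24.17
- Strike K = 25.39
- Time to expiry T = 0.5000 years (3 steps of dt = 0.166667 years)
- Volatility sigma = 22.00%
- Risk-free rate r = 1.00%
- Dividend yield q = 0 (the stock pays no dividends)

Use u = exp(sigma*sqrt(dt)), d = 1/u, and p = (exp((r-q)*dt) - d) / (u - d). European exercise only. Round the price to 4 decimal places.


dt = T/N = 0.166667
u = exp(sigma*sqrt(dt)) = 1.093971; d = 1/u = 0.914101
p = (exp((r-q)*dt) - d) / (u - d) = 0.486835
Discount per step: exp(-r*dt) = 0.998335
Stock lattice S(k, i) with i counting down-moves:
  k=0: S(0,0) = 24.1700
  k=1: S(1,0) = 26.4413; S(1,1) = 22.0938
  k=2: S(2,0) = 28.9260; S(2,1) = 24.1700; S(2,2) = 20.1960
  k=3: S(3,0) = 31.6442; S(3,1) = 26.4413; S(3,2) = 22.0938; S(3,3) = 18.4611
Terminal payoffs V(N, i) = max(K - S_T, 0):
  V(3,0) = 0.000000; V(3,1) = 0.000000; V(3,2) = 3.296188; V(3,3) = 6.928854
Backward induction: V(k, i) = exp(-r*dt) * [p * V(k+1, i) + (1-p) * V(k+1, i+1)].
  V(2,0) = exp(-r*dt) * [p*0.000000 + (1-p)*0.000000] = 0.000000
  V(2,1) = exp(-r*dt) * [p*0.000000 + (1-p)*3.296188] = 1.688671
  V(2,2) = exp(-r*dt) * [p*3.296188 + (1-p)*6.928854] = 5.151751
  V(1,0) = exp(-r*dt) * [p*0.000000 + (1-p)*1.688671] = 0.865124
  V(1,1) = exp(-r*dt) * [p*1.688671 + (1-p)*5.151751] = 3.460031
  V(0,0) = exp(-r*dt) * [p*0.865124 + (1-p)*3.460031] = 2.193081

Answer: Price = V(0,0) = 2.1931


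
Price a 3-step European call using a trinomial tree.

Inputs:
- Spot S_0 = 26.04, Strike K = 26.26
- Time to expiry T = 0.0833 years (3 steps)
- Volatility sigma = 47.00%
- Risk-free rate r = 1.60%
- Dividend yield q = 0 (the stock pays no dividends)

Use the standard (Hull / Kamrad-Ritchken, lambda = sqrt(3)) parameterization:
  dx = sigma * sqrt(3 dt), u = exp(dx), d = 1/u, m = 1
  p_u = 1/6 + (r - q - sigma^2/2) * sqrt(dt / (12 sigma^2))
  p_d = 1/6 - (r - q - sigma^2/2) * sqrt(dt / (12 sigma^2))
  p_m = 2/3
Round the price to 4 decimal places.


Answer: Price = V(0,0) = 1.2297

Derivation:
dt = T/N = 0.027767; dx = sigma*sqrt(3*dt) = 0.135650
u = exp(dx) = 1.145281; d = 1/u = 0.873148
p_u = 0.157000, p_m = 0.666667, p_d = 0.176333
Discount per step: exp(-r*dt) = 0.999556
Stock lattice S(k, j) with j the centered position index:
  k=0: S(0,+0) = 26.0400
  k=1: S(1,-1) = 22.7368; S(1,+0) = 26.0400; S(1,+1) = 29.8231
  k=2: S(2,-2) = 19.8526; S(2,-1) = 22.7368; S(2,+0) = 26.0400; S(2,+1) = 29.8231; S(2,+2) = 34.1559
  k=3: S(3,-3) = 17.3342; S(3,-2) = 19.8526; S(3,-1) = 22.7368; S(3,+0) = 26.0400; S(3,+1) = 29.8231; S(3,+2) = 34.1559; S(3,+3) = 39.1181
Terminal payoffs V(N, j) = max(S_T - K, 0):
  V(3,-3) = 0.000000; V(3,-2) = 0.000000; V(3,-1) = 0.000000; V(3,+0) = 0.000000; V(3,+1) = 3.563122; V(3,+2) = 7.895860; V(3,+3) = 12.858064
Backward induction: V(k, j) = exp(-r*dt) * [p_u * V(k+1, j+1) + p_m * V(k+1, j) + p_d * V(k+1, j-1)]
  V(2,-2) = exp(-r*dt) * [p_u*0.000000 + p_m*0.000000 + p_d*0.000000] = 0.000000
  V(2,-1) = exp(-r*dt) * [p_u*0.000000 + p_m*0.000000 + p_d*0.000000] = 0.000000
  V(2,+0) = exp(-r*dt) * [p_u*3.563122 + p_m*0.000000 + p_d*0.000000] = 0.559162
  V(2,+1) = exp(-r*dt) * [p_u*7.895860 + p_m*3.563122 + p_d*0.000000] = 3.613459
  V(2,+2) = exp(-r*dt) * [p_u*12.858064 + p_m*7.895860 + p_d*3.563122] = 7.907406
  V(1,-1) = exp(-r*dt) * [p_u*0.559162 + p_m*0.000000 + p_d*0.000000] = 0.087749
  V(1,+0) = exp(-r*dt) * [p_u*3.613459 + p_m*0.559162 + p_d*0.000000] = 0.939670
  V(1,+1) = exp(-r*dt) * [p_u*7.907406 + p_m*3.613459 + p_d*0.559162] = 3.747369
  V(0,+0) = exp(-r*dt) * [p_u*3.747369 + p_m*0.939670 + p_d*0.087749] = 1.229711


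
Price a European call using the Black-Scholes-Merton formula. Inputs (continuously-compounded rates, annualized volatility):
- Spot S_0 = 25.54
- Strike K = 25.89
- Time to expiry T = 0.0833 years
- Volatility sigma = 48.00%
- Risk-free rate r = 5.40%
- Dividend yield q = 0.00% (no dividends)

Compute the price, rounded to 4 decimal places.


Answer: Price = 1.3030

Derivation:
d1 = (ln(S/K) + (r - q + 0.5*sigma^2) * T) / (sigma * sqrt(T)) = 0.00348946
d2 = d1 - sigma * sqrt(T) = -0.13504689
exp(-rT) = 0.99551190; exp(-qT) = 1.00000000
C = S_0 * exp(-qT) * N(d1) - K * exp(-rT) * N(d2)
N(d1) = 0.50139209; N(d2) = 0.44628740
C = 25.5400 * 1.00000000 * 0.50139209 - 25.8900 * 0.99551190 * 0.44628740 = 1.3030


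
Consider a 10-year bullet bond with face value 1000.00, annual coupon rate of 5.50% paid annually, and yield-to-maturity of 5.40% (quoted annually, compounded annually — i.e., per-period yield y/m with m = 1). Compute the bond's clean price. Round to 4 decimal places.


Coupon per period c = face * coupon_rate / m = 55.000000
Periods per year m = 1; per-period yield y/m = 0.054000
Number of cashflows N = 10
Cashflows (t years, CF_t, discount factor 1/(1+y/m)^(m*t), PV):
  t = 1.0000: CF_t = 55.000000, DF = 0.948767, PV = 52.182163
  t = 2.0000: CF_t = 55.000000, DF = 0.900158, PV = 49.508694
  t = 3.0000: CF_t = 55.000000, DF = 0.854040, PV = 46.972195
  t = 4.0000: CF_t = 55.000000, DF = 0.810285, PV = 44.565650
  t = 5.0000: CF_t = 55.000000, DF = 0.768771, PV = 42.282400
  t = 6.0000: CF_t = 55.000000, DF = 0.729384, PV = 40.116129
  t = 7.0000: CF_t = 55.000000, DF = 0.692015, PV = 38.060844
  t = 8.0000: CF_t = 55.000000, DF = 0.656561, PV = 36.110858
  t = 9.0000: CF_t = 55.000000, DF = 0.622923, PV = 34.260776
  t = 10.0000: CF_t = 1055.000000, DF = 0.591009, PV = 623.514203
Price P = sum_t PV_t = 1007.573913

Answer: Price = 1007.5739


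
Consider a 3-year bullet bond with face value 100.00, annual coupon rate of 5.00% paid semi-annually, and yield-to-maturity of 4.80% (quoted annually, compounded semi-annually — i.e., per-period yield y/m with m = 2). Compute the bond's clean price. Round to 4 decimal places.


Coupon per period c = face * coupon_rate / m = 2.500000
Periods per year m = 2; per-period yield y/m = 0.024000
Number of cashflows N = 6
Cashflows (t years, CF_t, discount factor 1/(1+y/m)^(m*t), PV):
  t = 0.5000: CF_t = 2.500000, DF = 0.976562, PV = 2.441406
  t = 1.0000: CF_t = 2.500000, DF = 0.953674, PV = 2.384186
  t = 1.5000: CF_t = 2.500000, DF = 0.931323, PV = 2.328306
  t = 2.0000: CF_t = 2.500000, DF = 0.909495, PV = 2.273737
  t = 2.5000: CF_t = 2.500000, DF = 0.888178, PV = 2.220446
  t = 3.0000: CF_t = 102.500000, DF = 0.867362, PV = 88.904578
Price P = sum_t PV_t = 100.552659

Answer: Price = 100.5527


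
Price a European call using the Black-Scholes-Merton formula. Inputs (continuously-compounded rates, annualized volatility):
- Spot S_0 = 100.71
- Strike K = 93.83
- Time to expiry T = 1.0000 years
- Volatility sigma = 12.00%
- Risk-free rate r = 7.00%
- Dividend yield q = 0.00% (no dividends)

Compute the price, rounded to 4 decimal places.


d1 = (ln(S/K) + (r - q + 0.5*sigma^2) * T) / (sigma * sqrt(T)) = 1.23300388
d2 = d1 - sigma * sqrt(T) = 1.11300388
exp(-rT) = 0.93239382; exp(-qT) = 1.00000000
C = S_0 * exp(-qT) * N(d1) - K * exp(-rT) * N(d2)
N(d1) = 0.89121284; N(d2) = 0.86714662
C = 100.7100 * 1.00000000 * 0.89121284 - 93.8300 * 0.93239382 * 0.86714662 = 13.8904

Answer: Price = 13.8904


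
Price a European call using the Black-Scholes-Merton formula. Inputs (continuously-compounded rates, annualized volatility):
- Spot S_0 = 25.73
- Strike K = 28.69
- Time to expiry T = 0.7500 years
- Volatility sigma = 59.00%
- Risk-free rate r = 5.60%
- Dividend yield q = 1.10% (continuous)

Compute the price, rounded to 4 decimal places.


Answer: Price = 4.4072

Derivation:
d1 = (ln(S/K) + (r - q + 0.5*sigma^2) * T) / (sigma * sqrt(T)) = 0.10841757
d2 = d1 - sigma * sqrt(T) = -0.40253742
exp(-rT) = 0.95886978; exp(-qT) = 0.99178394
C = S_0 * exp(-qT) * N(d1) - K * exp(-rT) * N(d2)
N(d1) = 0.54316777; N(d2) = 0.34364428
C = 25.7300 * 0.99178394 * 0.54316777 - 28.6900 * 0.95886978 * 0.34364428 = 4.4072


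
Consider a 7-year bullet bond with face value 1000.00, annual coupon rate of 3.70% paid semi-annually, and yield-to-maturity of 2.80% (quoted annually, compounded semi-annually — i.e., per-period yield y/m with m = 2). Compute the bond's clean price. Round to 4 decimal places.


Coupon per period c = face * coupon_rate / m = 18.500000
Periods per year m = 2; per-period yield y/m = 0.014000
Number of cashflows N = 14
Cashflows (t years, CF_t, discount factor 1/(1+y/m)^(m*t), PV):
  t = 0.5000: CF_t = 18.500000, DF = 0.986193, PV = 18.244576
  t = 1.0000: CF_t = 18.500000, DF = 0.972577, PV = 17.992678
  t = 1.5000: CF_t = 18.500000, DF = 0.959149, PV = 17.744259
  t = 2.0000: CF_t = 18.500000, DF = 0.945906, PV = 17.499269
  t = 2.5000: CF_t = 18.500000, DF = 0.932847, PV = 17.257662
  t = 3.0000: CF_t = 18.500000, DF = 0.919967, PV = 17.019390
  t = 3.5000: CF_t = 18.500000, DF = 0.907265, PV = 16.784409
  t = 4.0000: CF_t = 18.500000, DF = 0.894739, PV = 16.552671
  t = 4.5000: CF_t = 18.500000, DF = 0.882386, PV = 16.324133
  t = 5.0000: CF_t = 18.500000, DF = 0.870203, PV = 16.098751
  t = 5.5000: CF_t = 18.500000, DF = 0.858188, PV = 15.876480
  t = 6.0000: CF_t = 18.500000, DF = 0.846339, PV = 15.657278
  t = 6.5000: CF_t = 18.500000, DF = 0.834654, PV = 15.441103
  t = 7.0000: CF_t = 1018.500000, DF = 0.823130, PV = 838.358290
Price P = sum_t PV_t = 1056.850950

Answer: Price = 1056.8509


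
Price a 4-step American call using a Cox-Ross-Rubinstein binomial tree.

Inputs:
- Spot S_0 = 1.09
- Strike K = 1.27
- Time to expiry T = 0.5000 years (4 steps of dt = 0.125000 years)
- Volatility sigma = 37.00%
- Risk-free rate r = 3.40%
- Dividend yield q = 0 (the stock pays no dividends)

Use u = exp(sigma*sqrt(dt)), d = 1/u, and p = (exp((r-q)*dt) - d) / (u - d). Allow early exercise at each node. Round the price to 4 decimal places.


Answer: Price = V(0,0) = 0.0641

Derivation:
dt = T/N = 0.125000
u = exp(sigma*sqrt(dt)) = 1.139757; d = 1/u = 0.877380
p = (exp((r-q)*dt) - d) / (u - d) = 0.483575
Discount per step: exp(-r*dt) = 0.995759
Stock lattice S(k, i) with i counting down-moves:
  k=0: S(0,0) = 1.0900
  k=1: S(1,0) = 1.2423; S(1,1) = 0.9563
  k=2: S(2,0) = 1.4160; S(2,1) = 1.0900; S(2,2) = 0.8391
  k=3: S(3,0) = 1.6138; S(3,1) = 1.2423; S(3,2) = 0.9563; S(3,3) = 0.7362
  k=4: S(4,0) = 1.8394; S(4,1) = 1.4160; S(4,2) = 1.0900; S(4,3) = 0.8391; S(4,4) = 0.6459
Terminal payoffs V(N, i) = max(S_T - K, 0):
  V(4,0) = 0.569395; V(4,1) = 0.145959; V(4,2) = 0.000000; V(4,3) = 0.000000; V(4,4) = 0.000000
Backward induction: V(k, i) = exp(-r*dt) * [p * V(k+1, i) + (1-p) * V(k+1, i+1)]; then take max(V_cont, immediate exercise) for American.
  V(3,0) = exp(-r*dt) * [p*0.569395 + (1-p)*0.145959] = 0.349235; exercise = 0.343849; V(3,0) = max -> 0.349235
  V(3,1) = exp(-r*dt) * [p*0.145959 + (1-p)*0.000000] = 0.070283; exercise = 0.000000; V(3,1) = max -> 0.070283
  V(3,2) = exp(-r*dt) * [p*0.000000 + (1-p)*0.000000] = 0.000000; exercise = 0.000000; V(3,2) = max -> 0.000000
  V(3,3) = exp(-r*dt) * [p*0.000000 + (1-p)*0.000000] = 0.000000; exercise = 0.000000; V(3,3) = max -> 0.000000
  V(2,0) = exp(-r*dt) * [p*0.349235 + (1-p)*0.070283] = 0.204307; exercise = 0.145959; V(2,0) = max -> 0.204307
  V(2,1) = exp(-r*dt) * [p*0.070283 + (1-p)*0.000000] = 0.033843; exercise = 0.000000; V(2,1) = max -> 0.033843
  V(2,2) = exp(-r*dt) * [p*0.000000 + (1-p)*0.000000] = 0.000000; exercise = 0.000000; V(2,2) = max -> 0.000000
  V(1,0) = exp(-r*dt) * [p*0.204307 + (1-p)*0.033843] = 0.115782; exercise = 0.000000; V(1,0) = max -> 0.115782
  V(1,1) = exp(-r*dt) * [p*0.033843 + (1-p)*0.000000] = 0.016296; exercise = 0.000000; V(1,1) = max -> 0.016296
  V(0,0) = exp(-r*dt) * [p*0.115782 + (1-p)*0.016296] = 0.064132; exercise = 0.000000; V(0,0) = max -> 0.064132


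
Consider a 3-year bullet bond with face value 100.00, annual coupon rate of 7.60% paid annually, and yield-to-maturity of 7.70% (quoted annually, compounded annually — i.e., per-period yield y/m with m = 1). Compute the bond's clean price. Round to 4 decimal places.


Answer: Price = 99.7409

Derivation:
Coupon per period c = face * coupon_rate / m = 7.600000
Periods per year m = 1; per-period yield y/m = 0.077000
Number of cashflows N = 3
Cashflows (t years, CF_t, discount factor 1/(1+y/m)^(m*t), PV):
  t = 1.0000: CF_t = 7.600000, DF = 0.928505, PV = 7.056639
  t = 2.0000: CF_t = 7.600000, DF = 0.862122, PV = 6.552125
  t = 3.0000: CF_t = 107.600000, DF = 0.800484, PV = 86.132125
Price P = sum_t PV_t = 99.740889


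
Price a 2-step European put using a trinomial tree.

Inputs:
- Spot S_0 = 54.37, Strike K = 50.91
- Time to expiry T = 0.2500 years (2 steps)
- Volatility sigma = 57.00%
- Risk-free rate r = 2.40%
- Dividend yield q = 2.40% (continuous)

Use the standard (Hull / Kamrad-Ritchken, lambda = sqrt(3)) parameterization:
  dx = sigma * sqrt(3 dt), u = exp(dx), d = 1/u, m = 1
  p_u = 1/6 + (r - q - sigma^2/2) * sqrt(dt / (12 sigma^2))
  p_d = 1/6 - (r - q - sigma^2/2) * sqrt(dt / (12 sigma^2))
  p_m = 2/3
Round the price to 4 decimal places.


dt = T/N = 0.125000; dx = sigma*sqrt(3*dt) = 0.349052
u = exp(dx) = 1.417723; d = 1/u = 0.705356
p_u = 0.137579, p_m = 0.666667, p_d = 0.195754
Discount per step: exp(-r*dt) = 0.997004
Stock lattice S(k, j) with j the centered position index:
  k=0: S(0,+0) = 54.3700
  k=1: S(1,-1) = 38.3502; S(1,+0) = 54.3700; S(1,+1) = 77.0816
  k=2: S(2,-2) = 27.0506; S(2,-1) = 38.3502; S(2,+0) = 54.3700; S(2,+1) = 77.0816; S(2,+2) = 109.2804
Terminal payoffs V(N, j) = max(K - S_T, 0):
  V(2,-2) = 23.859433; V(2,-1) = 12.559781; V(2,+0) = 0.000000; V(2,+1) = 0.000000; V(2,+2) = 0.000000
Backward induction: V(k, j) = exp(-r*dt) * [p_u * V(k+1, j+1) + p_m * V(k+1, j) + p_d * V(k+1, j-1)]
  V(1,-1) = exp(-r*dt) * [p_u*0.000000 + p_m*12.559781 + p_d*23.859433] = 13.004703
  V(1,+0) = exp(-r*dt) * [p_u*0.000000 + p_m*0.000000 + p_d*12.559781] = 2.451267
  V(1,+1) = exp(-r*dt) * [p_u*0.000000 + p_m*0.000000 + p_d*0.000000] = 0.000000
  V(0,+0) = exp(-r*dt) * [p_u*0.000000 + p_m*2.451267 + p_d*13.004703] = 4.167384

Answer: Price = V(0,0) = 4.1674


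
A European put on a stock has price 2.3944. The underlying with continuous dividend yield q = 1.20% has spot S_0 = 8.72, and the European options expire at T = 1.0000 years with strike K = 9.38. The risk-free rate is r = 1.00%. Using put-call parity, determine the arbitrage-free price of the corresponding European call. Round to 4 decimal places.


Put-call parity: C - P = S_0 * exp(-qT) - K * exp(-rT).
S_0 * exp(-qT) = 8.7200 * 0.98807171 = 8.61598534
K * exp(-rT) = 9.3800 * 0.99004983 = 9.28666744
C = P + S*exp(-qT) - K*exp(-rT)
C = 2.3944 + 8.61598534 - 9.28666744 = 1.7237

Answer: Call price = 1.7237


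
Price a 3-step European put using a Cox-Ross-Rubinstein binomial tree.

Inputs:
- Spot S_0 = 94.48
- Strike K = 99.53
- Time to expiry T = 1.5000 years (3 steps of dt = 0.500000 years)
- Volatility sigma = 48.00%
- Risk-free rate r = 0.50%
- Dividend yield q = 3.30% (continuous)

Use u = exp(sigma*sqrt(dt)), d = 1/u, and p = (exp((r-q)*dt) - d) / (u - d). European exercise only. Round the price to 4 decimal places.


dt = T/N = 0.500000
u = exp(sigma*sqrt(dt)) = 1.404121; d = 1/u = 0.712189
p = (exp((r-q)*dt) - d) / (u - d) = 0.395860
Discount per step: exp(-r*dt) = 0.997503
Stock lattice S(k, i) with i counting down-moves:
  k=0: S(0,0) = 94.4800
  k=1: S(1,0) = 132.6613; S(1,1) = 67.2877
  k=2: S(2,0) = 186.2725; S(2,1) = 94.4800; S(2,2) = 47.9216
  k=3: S(3,0) = 261.5491; S(3,1) = 132.6613; S(3,2) = 67.2877; S(3,3) = 34.1292
Terminal payoffs V(N, i) = max(K - S_T, 0):
  V(3,0) = 0.000000; V(3,1) = 0.000000; V(3,2) = 32.242336; V(3,3) = 65.400763
Backward induction: V(k, i) = exp(-r*dt) * [p * V(k+1, i) + (1-p) * V(k+1, i+1)].
  V(2,0) = exp(-r*dt) * [p*0.000000 + (1-p)*0.000000] = 0.000000
  V(2,1) = exp(-r*dt) * [p*0.000000 + (1-p)*32.242336] = 19.430241
  V(2,2) = exp(-r*dt) * [p*32.242336 + (1-p)*65.400763] = 52.144137
  V(1,0) = exp(-r*dt) * [p*0.000000 + (1-p)*19.430241] = 11.709271
  V(1,1) = exp(-r*dt) * [p*19.430241 + (1-p)*52.144137] = 39.096143
  V(0,0) = exp(-r*dt) * [p*11.709271 + (1-p)*39.096143] = 28.184221

Answer: Price = V(0,0) = 28.1842


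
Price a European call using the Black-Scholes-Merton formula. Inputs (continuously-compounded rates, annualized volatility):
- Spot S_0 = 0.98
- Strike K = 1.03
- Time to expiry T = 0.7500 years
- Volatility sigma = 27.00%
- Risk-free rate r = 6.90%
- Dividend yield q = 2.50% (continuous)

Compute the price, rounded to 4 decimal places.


Answer: Price = 0.0824

Derivation:
d1 = (ln(S/K) + (r - q + 0.5*sigma^2) * T) / (sigma * sqrt(T)) = 0.04523001
d2 = d1 - sigma * sqrt(T) = -0.18859685
exp(-rT) = 0.94956623; exp(-qT) = 0.98142469
C = S_0 * exp(-qT) * N(d1) - K * exp(-rT) * N(d2)
N(d1) = 0.51803801; N(d2) = 0.42520440
C = 0.9800 * 0.98142469 * 0.51803801 - 1.0300 * 0.94956623 * 0.42520440 = 0.0824


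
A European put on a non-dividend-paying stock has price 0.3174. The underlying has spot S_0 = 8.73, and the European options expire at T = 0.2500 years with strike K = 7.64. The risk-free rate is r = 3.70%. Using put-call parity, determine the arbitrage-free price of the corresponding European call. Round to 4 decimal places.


Put-call parity: C - P = S_0 * exp(-qT) - K * exp(-rT).
S_0 * exp(-qT) = 8.7300 * 1.00000000 = 8.73000000
K * exp(-rT) = 7.6400 * 0.99079265 = 7.56965584
C = P + S*exp(-qT) - K*exp(-rT)
C = 0.3174 + 8.73000000 - 7.56965584 = 1.4777

Answer: Call price = 1.4777


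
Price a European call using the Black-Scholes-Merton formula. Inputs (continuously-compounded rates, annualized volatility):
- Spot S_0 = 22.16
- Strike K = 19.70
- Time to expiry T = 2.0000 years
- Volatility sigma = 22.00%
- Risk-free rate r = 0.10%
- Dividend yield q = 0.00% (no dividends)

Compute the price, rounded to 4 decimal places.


d1 = (ln(S/K) + (r - q + 0.5*sigma^2) * T) / (sigma * sqrt(T)) = 0.54019817
d2 = d1 - sigma * sqrt(T) = 0.22907118
exp(-rT) = 0.99800200; exp(-qT) = 1.00000000
C = S_0 * exp(-qT) * N(d1) - K * exp(-rT) * N(d2)
N(d1) = 0.70546981; N(d2) = 0.59059320
C = 22.1600 * 1.00000000 * 0.70546981 - 19.7000 * 0.99800200 * 0.59059320 = 4.0218

Answer: Price = 4.0218


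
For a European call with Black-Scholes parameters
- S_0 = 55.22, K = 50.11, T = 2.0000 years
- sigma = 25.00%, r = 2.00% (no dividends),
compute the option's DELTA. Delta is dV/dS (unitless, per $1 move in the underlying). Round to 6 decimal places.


d1 = 0.5645671144; d2 = 0.2110137239
phi(d1) = 0.3401711021; exp(-qT) = 1.0000000000; exp(-rT) = 0.9607894392
N(d1) = 0.7138158808
Delta = exp(-qT) * N(d1) = 1.0000000000 * 0.7138158808 = 0.713816

Answer: Delta = 0.713816


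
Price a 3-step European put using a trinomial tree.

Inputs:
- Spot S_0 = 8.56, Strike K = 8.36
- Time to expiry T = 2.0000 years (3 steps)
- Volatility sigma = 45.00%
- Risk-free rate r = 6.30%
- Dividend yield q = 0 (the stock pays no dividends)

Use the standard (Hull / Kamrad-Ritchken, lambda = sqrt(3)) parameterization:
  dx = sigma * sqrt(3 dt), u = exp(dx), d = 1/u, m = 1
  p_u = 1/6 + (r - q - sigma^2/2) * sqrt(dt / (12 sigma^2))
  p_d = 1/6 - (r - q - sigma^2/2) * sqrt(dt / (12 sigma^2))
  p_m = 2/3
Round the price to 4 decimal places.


Answer: Price = V(0,0) = 1.2995

Derivation:
dt = T/N = 0.666667; dx = sigma*sqrt(3*dt) = 0.636396
u = exp(dx) = 1.889658; d = 1/u = 0.529196
p_u = 0.146632, p_m = 0.666667, p_d = 0.186701
Discount per step: exp(-r*dt) = 0.958870
Stock lattice S(k, j) with j the centered position index:
  k=0: S(0,+0) = 8.5600
  k=1: S(1,-1) = 4.5299; S(1,+0) = 8.5600; S(1,+1) = 16.1755
  k=2: S(2,-2) = 2.3972; S(2,-1) = 4.5299; S(2,+0) = 8.5600; S(2,+1) = 16.1755; S(2,+2) = 30.5661
  k=3: S(3,-3) = 1.2686; S(3,-2) = 2.3972; S(3,-1) = 4.5299; S(3,+0) = 8.5600; S(3,+1) = 16.1755; S(3,+2) = 30.5661; S(3,+3) = 57.7595
Terminal payoffs V(N, j) = max(K - S_T, 0):
  V(3,-3) = 7.091403; V(3,-2) = 5.962784; V(3,-1) = 3.830081; V(3,+0) = 0.000000; V(3,+1) = 0.000000; V(3,+2) = 0.000000; V(3,+3) = 0.000000
Backward induction: V(k, j) = exp(-r*dt) * [p_u * V(k+1, j+1) + p_m * V(k+1, j) + p_d * V(k+1, j-1)]
  V(2,-2) = exp(-r*dt) * [p_u*3.830081 + p_m*5.962784 + p_d*7.091403] = 5.619721
  V(2,-1) = exp(-r*dt) * [p_u*0.000000 + p_m*3.830081 + p_d*5.962784] = 3.515837
  V(2,+0) = exp(-r*dt) * [p_u*0.000000 + p_m*0.000000 + p_d*3.830081] = 0.685670
  V(2,+1) = exp(-r*dt) * [p_u*0.000000 + p_m*0.000000 + p_d*0.000000] = 0.000000
  V(2,+2) = exp(-r*dt) * [p_u*0.000000 + p_m*0.000000 + p_d*0.000000] = 0.000000
  V(1,-1) = exp(-r*dt) * [p_u*0.685670 + p_m*3.515837 + p_d*5.619721] = 3.349948
  V(1,+0) = exp(-r*dt) * [p_u*0.000000 + p_m*0.685670 + p_d*3.515837] = 1.067725
  V(1,+1) = exp(-r*dt) * [p_u*0.000000 + p_m*0.000000 + p_d*0.685670] = 0.122750
  V(0,+0) = exp(-r*dt) * [p_u*0.122750 + p_m*1.067725 + p_d*3.349948] = 1.299514


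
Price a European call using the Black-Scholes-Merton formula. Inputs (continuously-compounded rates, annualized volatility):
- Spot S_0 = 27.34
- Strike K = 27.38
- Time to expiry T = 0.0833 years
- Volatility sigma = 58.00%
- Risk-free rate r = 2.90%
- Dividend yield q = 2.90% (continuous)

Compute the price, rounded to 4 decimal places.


d1 = (ln(S/K) + (r - q + 0.5*sigma^2) * T) / (sigma * sqrt(T)) = 0.07496544
d2 = d1 - sigma * sqrt(T) = -0.09243265
exp(-rT) = 0.99758722; exp(-qT) = 0.99758722
C = S_0 * exp(-qT) * N(d1) - K * exp(-rT) * N(d2)
N(d1) = 0.52987890; N(d2) = 0.46317715
C = 27.3400 * 0.99758722 * 0.52987890 - 27.3800 * 0.99758722 * 0.46317715 = 1.8007

Answer: Price = 1.8007


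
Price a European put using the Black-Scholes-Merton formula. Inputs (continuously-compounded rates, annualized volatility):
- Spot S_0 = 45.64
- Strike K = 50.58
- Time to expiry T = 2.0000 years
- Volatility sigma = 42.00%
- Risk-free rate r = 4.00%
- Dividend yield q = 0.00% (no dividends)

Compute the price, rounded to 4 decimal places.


Answer: Price = 11.3140

Derivation:
d1 = (ln(S/K) + (r - q + 0.5*sigma^2) * T) / (sigma * sqrt(T)) = 0.25864667
d2 = d1 - sigma * sqrt(T) = -0.33532303
exp(-rT) = 0.92311635; exp(-qT) = 1.00000000
P = K * exp(-rT) * N(-d2) - S_0 * exp(-qT) * N(-d1)
N(-d1) = 0.39795394; N(-d2) = 0.63130929
P = 50.5800 * 0.92311635 * 0.63130929 - 45.6400 * 1.00000000 * 0.39795394 = 11.3140


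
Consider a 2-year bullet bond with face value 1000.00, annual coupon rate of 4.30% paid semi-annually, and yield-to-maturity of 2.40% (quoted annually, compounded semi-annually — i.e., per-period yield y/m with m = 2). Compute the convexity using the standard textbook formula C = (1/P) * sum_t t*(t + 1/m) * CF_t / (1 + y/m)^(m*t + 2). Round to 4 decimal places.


Coupon per period c = face * coupon_rate / m = 21.500000
Periods per year m = 2; per-period yield y/m = 0.012000
Number of cashflows N = 4
Cashflows (t years, CF_t, discount factor 1/(1+y/m)^(m*t), PV):
  t = 0.5000: CF_t = 21.500000, DF = 0.988142, PV = 21.245059
  t = 1.0000: CF_t = 21.500000, DF = 0.976425, PV = 20.993142
  t = 1.5000: CF_t = 21.500000, DF = 0.964847, PV = 20.744211
  t = 2.0000: CF_t = 1021.500000, DF = 0.953406, PV = 973.904384
Price P = sum_t PV_t = 1036.886796
Convexity numerator sum_t t*(t + 1/m) * CF_t / (1+y/m)^(m*t + 2):
  t = 0.5000: term = 10.372106
  t = 1.0000: term = 30.747348
  t = 1.5000: term = 60.765511
  t = 2.0000: term = 4754.723869
Convexity = (1/P) * sum = 4856.608833 / 1036.886796 = 4.683837

Answer: Convexity = 4.6838


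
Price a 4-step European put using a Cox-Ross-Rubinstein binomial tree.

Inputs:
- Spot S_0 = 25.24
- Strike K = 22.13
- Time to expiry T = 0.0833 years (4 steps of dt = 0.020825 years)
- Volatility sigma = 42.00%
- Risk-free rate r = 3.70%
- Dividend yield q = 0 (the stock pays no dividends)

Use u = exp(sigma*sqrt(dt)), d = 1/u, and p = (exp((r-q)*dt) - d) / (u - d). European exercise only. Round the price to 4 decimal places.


Answer: Price = V(0,0) = 0.1553

Derivation:
dt = T/N = 0.020825
u = exp(sigma*sqrt(dt)) = 1.062484; d = 1/u = 0.941191
p = (exp((r-q)*dt) - d) / (u - d) = 0.491207
Discount per step: exp(-r*dt) = 0.999230
Stock lattice S(k, i) with i counting down-moves:
  k=0: S(0,0) = 25.2400
  k=1: S(1,0) = 26.8171; S(1,1) = 23.7556
  k=2: S(2,0) = 28.4927; S(2,1) = 25.2400; S(2,2) = 22.3586
  k=3: S(3,0) = 30.2731; S(3,1) = 26.8171; S(3,2) = 23.7556; S(3,3) = 21.0437
  k=4: S(4,0) = 32.1647; S(4,1) = 28.4927; S(4,2) = 25.2400; S(4,3) = 22.3586; S(4,4) = 19.8061
Terminal payoffs V(N, i) = max(K - S_T, 0):
  V(4,0) = 0.000000; V(4,1) = 0.000000; V(4,2) = 0.000000; V(4,3) = 0.000000; V(4,4) = 2.323871
Backward induction: V(k, i) = exp(-r*dt) * [p * V(k+1, i) + (1-p) * V(k+1, i+1)].
  V(3,0) = exp(-r*dt) * [p*0.000000 + (1-p)*0.000000] = 0.000000
  V(3,1) = exp(-r*dt) * [p*0.000000 + (1-p)*0.000000] = 0.000000
  V(3,2) = exp(-r*dt) * [p*0.000000 + (1-p)*0.000000] = 0.000000
  V(3,3) = exp(-r*dt) * [p*0.000000 + (1-p)*2.323871] = 1.181458
  V(2,0) = exp(-r*dt) * [p*0.000000 + (1-p)*0.000000] = 0.000000
  V(2,1) = exp(-r*dt) * [p*0.000000 + (1-p)*0.000000] = 0.000000
  V(2,2) = exp(-r*dt) * [p*0.000000 + (1-p)*1.181458] = 0.600654
  V(1,0) = exp(-r*dt) * [p*0.000000 + (1-p)*0.000000] = 0.000000
  V(1,1) = exp(-r*dt) * [p*0.000000 + (1-p)*0.600654] = 0.305373
  V(0,0) = exp(-r*dt) * [p*0.000000 + (1-p)*0.305373] = 0.155252


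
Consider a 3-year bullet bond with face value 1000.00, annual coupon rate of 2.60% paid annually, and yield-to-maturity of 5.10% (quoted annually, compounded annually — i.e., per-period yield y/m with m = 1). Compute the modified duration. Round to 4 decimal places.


Answer: Modified duration = 2.7799

Derivation:
Coupon per period c = face * coupon_rate / m = 26.000000
Periods per year m = 1; per-period yield y/m = 0.051000
Number of cashflows N = 3
Cashflows (t years, CF_t, discount factor 1/(1+y/m)^(m*t), PV):
  t = 1.0000: CF_t = 26.000000, DF = 0.951475, PV = 24.738344
  t = 2.0000: CF_t = 26.000000, DF = 0.905304, PV = 23.537911
  t = 3.0000: CF_t = 1026.000000, DF = 0.861374, PV = 883.769914
Price P = sum_t PV_t = 932.046169
First compute Macaulay numerator sum_t t * PV_t:
  t * PV_t at t = 1.0000: 24.738344
  t * PV_t at t = 2.0000: 47.075822
  t * PV_t at t = 3.0000: 2651.309741
Macaulay duration D = 2723.123907 / 932.046169 = 2.921662
Modified duration = D / (1 + y/m) = 2.921662 / (1 + 0.051000) = 2.779888


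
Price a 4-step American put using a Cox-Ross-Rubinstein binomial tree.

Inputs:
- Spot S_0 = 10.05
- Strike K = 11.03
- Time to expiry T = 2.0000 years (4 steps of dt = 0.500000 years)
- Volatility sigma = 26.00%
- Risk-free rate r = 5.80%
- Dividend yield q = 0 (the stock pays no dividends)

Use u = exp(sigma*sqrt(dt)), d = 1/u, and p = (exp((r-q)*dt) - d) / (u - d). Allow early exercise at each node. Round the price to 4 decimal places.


Answer: Price = V(0,0) = 1.6002

Derivation:
dt = T/N = 0.500000
u = exp(sigma*sqrt(dt)) = 1.201833; d = 1/u = 0.832062
p = (exp((r-q)*dt) - d) / (u - d) = 0.533742
Discount per step: exp(-r*dt) = 0.971416
Stock lattice S(k, i) with i counting down-moves:
  k=0: S(0,0) = 10.0500
  k=1: S(1,0) = 12.0784; S(1,1) = 8.3622
  k=2: S(2,0) = 14.5162; S(2,1) = 10.0500; S(2,2) = 6.9579
  k=3: S(3,0) = 17.4461; S(3,1) = 12.0784; S(3,2) = 8.3622; S(3,3) = 5.7894
  k=4: S(4,0) = 20.9673; S(4,1) = 14.5162; S(4,2) = 10.0500; S(4,3) = 6.9579; S(4,4) = 4.8171
Terminal payoffs V(N, i) = max(K - S_T, 0):
  V(4,0) = 0.000000; V(4,1) = 0.000000; V(4,2) = 0.980000; V(4,3) = 4.072104; V(4,4) = 6.212854
Backward induction: V(k, i) = exp(-r*dt) * [p * V(k+1, i) + (1-p) * V(k+1, i+1)]; then take max(V_cont, immediate exercise) for American.
  V(3,0) = exp(-r*dt) * [p*0.000000 + (1-p)*0.000000] = 0.000000; exercise = 0.000000; V(3,0) = max -> 0.000000
  V(3,1) = exp(-r*dt) * [p*0.000000 + (1-p)*0.980000] = 0.443872; exercise = 0.000000; V(3,1) = max -> 0.443872
  V(3,2) = exp(-r*dt) * [p*0.980000 + (1-p)*4.072104] = 2.352496; exercise = 2.667772; V(3,2) = max -> 2.667772
  V(3,3) = exp(-r*dt) * [p*4.072104 + (1-p)*6.212854] = 4.925320; exercise = 5.240596; V(3,3) = max -> 5.240596
  V(2,0) = exp(-r*dt) * [p*0.000000 + (1-p)*0.443872] = 0.201043; exercise = 0.000000; V(2,0) = max -> 0.201043
  V(2,1) = exp(-r*dt) * [p*0.443872 + (1-p)*2.667772] = 1.438456; exercise = 0.980000; V(2,1) = max -> 1.438456
  V(2,2) = exp(-r*dt) * [p*2.667772 + (1-p)*5.240596] = 3.756828; exercise = 4.072104; V(2,2) = max -> 4.072104
  V(1,0) = exp(-r*dt) * [p*0.201043 + (1-p)*1.438456] = 0.755758; exercise = 0.000000; V(1,0) = max -> 0.755758
  V(1,1) = exp(-r*dt) * [p*1.438456 + (1-p)*4.072104] = 2.590199; exercise = 2.667772; V(1,1) = max -> 2.667772
  V(0,0) = exp(-r*dt) * [p*0.755758 + (1-p)*2.667772] = 1.600165; exercise = 0.980000; V(0,0) = max -> 1.600165


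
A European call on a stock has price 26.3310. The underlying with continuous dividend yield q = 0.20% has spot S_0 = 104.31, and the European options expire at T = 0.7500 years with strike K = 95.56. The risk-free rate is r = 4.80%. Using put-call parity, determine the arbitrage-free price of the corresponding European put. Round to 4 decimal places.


Put-call parity: C - P = S_0 * exp(-qT) - K * exp(-rT).
S_0 * exp(-qT) = 104.3100 * 0.99850112 = 104.15365229
K * exp(-rT) = 95.5600 * 0.96464029 = 92.18102645
P = C - S*exp(-qT) + K*exp(-rT)
P = 26.3310 - 104.15365229 + 92.18102645 = 14.3584

Answer: Put price = 14.3584


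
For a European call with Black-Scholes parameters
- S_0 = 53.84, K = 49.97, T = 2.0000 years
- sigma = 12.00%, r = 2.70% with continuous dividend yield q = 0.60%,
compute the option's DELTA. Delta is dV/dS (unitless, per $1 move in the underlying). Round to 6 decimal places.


Answer: Delta = 0.770607

Derivation:
d1 = 0.7718887224; d2 = 0.6021830949
phi(d1) = 0.2961631977; exp(-qT) = 0.9880717129; exp(-rT) = 0.9474321065
N(d1) = 0.7799098313
Delta = exp(-qT) * N(d1) = 0.9880717129 * 0.7799098313 = 0.770607


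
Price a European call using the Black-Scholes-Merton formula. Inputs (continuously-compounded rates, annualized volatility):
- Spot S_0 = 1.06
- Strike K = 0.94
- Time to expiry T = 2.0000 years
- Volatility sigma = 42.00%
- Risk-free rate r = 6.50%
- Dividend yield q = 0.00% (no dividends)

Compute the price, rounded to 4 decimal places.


d1 = (ln(S/K) + (r - q + 0.5*sigma^2) * T) / (sigma * sqrt(T)) = 0.71812470
d2 = d1 - sigma * sqrt(T) = 0.12415501
exp(-rT) = 0.87809543; exp(-qT) = 1.00000000
C = S_0 * exp(-qT) * N(d1) - K * exp(-rT) * N(d2)
N(d1) = 0.76365980; N(d2) = 0.54940373
C = 1.0600 * 1.00000000 * 0.76365980 - 0.9400 * 0.87809543 * 0.54940373 = 0.3560

Answer: Price = 0.3560


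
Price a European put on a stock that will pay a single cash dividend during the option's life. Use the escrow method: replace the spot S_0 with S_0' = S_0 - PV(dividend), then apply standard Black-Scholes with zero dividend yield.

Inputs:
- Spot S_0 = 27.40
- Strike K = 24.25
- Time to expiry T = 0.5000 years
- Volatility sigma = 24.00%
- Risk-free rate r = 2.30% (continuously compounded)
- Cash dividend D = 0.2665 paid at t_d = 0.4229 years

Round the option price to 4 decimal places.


PV(D) = D * exp(-r * t_d) = 0.2665 * 0.99032045 = 0.26392040
S_0' = S_0 - PV(D) = 27.4000 - 0.26392040 = 27.13607960
d1 = (ln(S_0'/K) + (r + sigma^2/2)*T) / (sigma*sqrt(T)) = 0.81522091
d2 = d1 - sigma*sqrt(T) = 0.64551528
exp(-rT) = 0.98856587
N(-d1) = 0.20747294; N(-d2) = 0.25929666
P = K * exp(-rT) * N(-d2) - S_0' * N(-d1) = 24.2500 * 0.98856587 * 0.25929666 - 27.13607960 * 0.20747294 = 0.5860

Answer: Price = 0.5860


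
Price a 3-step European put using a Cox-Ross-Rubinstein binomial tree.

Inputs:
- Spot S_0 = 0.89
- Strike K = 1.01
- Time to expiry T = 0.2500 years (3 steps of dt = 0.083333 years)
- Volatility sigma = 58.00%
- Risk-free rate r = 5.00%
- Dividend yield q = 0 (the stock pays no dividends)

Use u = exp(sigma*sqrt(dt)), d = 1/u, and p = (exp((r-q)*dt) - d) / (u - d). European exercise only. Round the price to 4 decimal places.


dt = T/N = 0.083333
u = exp(sigma*sqrt(dt)) = 1.182264; d = 1/u = 0.845834
p = (exp((r-q)*dt) - d) / (u - d) = 0.470650
Discount per step: exp(-r*dt) = 0.995842
Stock lattice S(k, i) with i counting down-moves:
  k=0: S(0,0) = 0.8900
  k=1: S(1,0) = 1.0522; S(1,1) = 0.7528
  k=2: S(2,0) = 1.2440; S(2,1) = 0.8900; S(2,2) = 0.6367
  k=3: S(3,0) = 1.4707; S(3,1) = 1.0522; S(3,2) = 0.7528; S(3,3) = 0.5386
Terminal payoffs V(N, i) = max(K - S_T, 0):
  V(3,0) = 0.000000; V(3,1) = 0.000000; V(3,2) = 0.257207; V(3,3) = 0.471425
Backward induction: V(k, i) = exp(-r*dt) * [p * V(k+1, i) + (1-p) * V(k+1, i+1)].
  V(2,0) = exp(-r*dt) * [p*0.000000 + (1-p)*0.000000] = 0.000000
  V(2,1) = exp(-r*dt) * [p*0.000000 + (1-p)*0.257207] = 0.135586
  V(2,2) = exp(-r*dt) * [p*0.257207 + (1-p)*0.471425] = 0.369062
  V(1,0) = exp(-r*dt) * [p*0.000000 + (1-p)*0.135586] = 0.071474
  V(1,1) = exp(-r*dt) * [p*0.135586 + (1-p)*0.369062] = 0.258099
  V(0,0) = exp(-r*dt) * [p*0.071474 + (1-p)*0.258099] = 0.169556

Answer: Price = V(0,0) = 0.1696


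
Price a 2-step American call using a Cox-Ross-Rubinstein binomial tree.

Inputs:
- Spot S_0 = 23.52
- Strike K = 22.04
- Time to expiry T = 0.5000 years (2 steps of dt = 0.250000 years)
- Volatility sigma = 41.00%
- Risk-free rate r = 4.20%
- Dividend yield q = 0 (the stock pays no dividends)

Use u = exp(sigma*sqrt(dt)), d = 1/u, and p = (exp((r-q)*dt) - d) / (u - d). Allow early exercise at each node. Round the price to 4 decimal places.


dt = T/N = 0.250000
u = exp(sigma*sqrt(dt)) = 1.227525; d = 1/u = 0.814647
p = (exp((r-q)*dt) - d) / (u - d) = 0.474494
Discount per step: exp(-r*dt) = 0.989555
Stock lattice S(k, i) with i counting down-moves:
  k=0: S(0,0) = 23.5200
  k=1: S(1,0) = 28.8714; S(1,1) = 19.1605
  k=2: S(2,0) = 35.4404; S(2,1) = 23.5200; S(2,2) = 15.6091
Terminal payoffs V(N, i) = max(S_T - K, 0):
  V(2,0) = 13.400354; V(2,1) = 1.480000; V(2,2) = 0.000000
Backward induction: V(k, i) = exp(-r*dt) * [p * V(k+1, i) + (1-p) * V(k+1, i+1)]; then take max(V_cont, immediate exercise) for American.
  V(1,0) = exp(-r*dt) * [p*13.400354 + (1-p)*1.480000] = 7.061599; exercise = 6.831390; V(1,0) = max -> 7.061599
  V(1,1) = exp(-r*dt) * [p*1.480000 + (1-p)*0.000000] = 0.694916; exercise = 0.000000; V(1,1) = max -> 0.694916
  V(0,0) = exp(-r*dt) * [p*7.061599 + (1-p)*0.694916] = 3.677056; exercise = 1.480000; V(0,0) = max -> 3.677056

Answer: Price = V(0,0) = 3.6771
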